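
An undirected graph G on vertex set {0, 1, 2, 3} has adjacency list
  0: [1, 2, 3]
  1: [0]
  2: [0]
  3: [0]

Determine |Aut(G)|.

6

Vertex 0 has degree 3 and every other vertex has degree 1, so G is the star K_{1,3} with centre 0. The 3 leaves are pairwise interchangeable while the centre is fixed, giving Aut(G) = S_3.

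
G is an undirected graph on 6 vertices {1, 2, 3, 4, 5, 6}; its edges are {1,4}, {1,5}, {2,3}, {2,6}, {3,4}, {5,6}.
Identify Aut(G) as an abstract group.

G is 2-regular and connected on 6 vertices, i.e. the cycle C_6. C_6 has 6 rotations and 6 reflections, so Aut(C_6) ≅ D_6 of order 12.

D_6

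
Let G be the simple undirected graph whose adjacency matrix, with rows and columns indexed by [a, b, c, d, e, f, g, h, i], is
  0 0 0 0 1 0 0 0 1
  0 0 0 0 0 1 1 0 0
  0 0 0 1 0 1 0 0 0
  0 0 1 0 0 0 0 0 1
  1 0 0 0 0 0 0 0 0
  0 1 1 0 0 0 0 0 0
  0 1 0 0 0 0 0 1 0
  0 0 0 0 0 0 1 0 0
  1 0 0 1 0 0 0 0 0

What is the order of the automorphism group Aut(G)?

The degree sequence is [2, 2, 2, 2, 1, 2, 2, 1, 2]; the two degree-1 vertices e and h are the ends of a path, so G = P_9. A path has exactly one nontrivial symmetry — reversal — giving Aut(G) of order 2.

2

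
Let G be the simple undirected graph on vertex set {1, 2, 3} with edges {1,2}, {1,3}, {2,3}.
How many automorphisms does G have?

All 3 vertices are pairwise adjacent: G = K_3. Every bijection on the vertex set is an automorphism of K_3; hence Aut(K_3) ≅ S_3, order 6.

6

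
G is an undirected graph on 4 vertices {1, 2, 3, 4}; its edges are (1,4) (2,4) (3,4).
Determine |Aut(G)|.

6

Vertex 4 has degree 3 and every other vertex has degree 1, so G is the star K_{1,3} with centre 4. Any automorphism fixes the centre and permutes the 3 leaves freely, so Aut(G) ≅ S_3 of order 3! = 6.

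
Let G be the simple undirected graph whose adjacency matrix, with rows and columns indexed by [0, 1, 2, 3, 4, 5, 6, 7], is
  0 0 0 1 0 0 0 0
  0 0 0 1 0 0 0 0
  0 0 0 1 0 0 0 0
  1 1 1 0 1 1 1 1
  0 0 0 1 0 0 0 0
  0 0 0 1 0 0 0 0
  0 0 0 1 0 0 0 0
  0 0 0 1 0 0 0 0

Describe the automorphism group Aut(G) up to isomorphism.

S_7

Vertex 3 has degree 7 and every other vertex has degree 1, so G is the star K_{1,7} with centre 3. The 7 leaves are pairwise interchangeable while the centre is fixed, giving Aut(G) = S_7.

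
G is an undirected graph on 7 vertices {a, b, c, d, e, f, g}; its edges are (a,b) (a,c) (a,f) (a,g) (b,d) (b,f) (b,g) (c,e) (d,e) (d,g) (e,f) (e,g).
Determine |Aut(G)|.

1

The degree sequence is [4, 4, 2, 3, 4, 3, 4]. Checking the degree-preserving permutations of the vertex set shows that none except the identity preserves every edge, so Aut(G) is trivial.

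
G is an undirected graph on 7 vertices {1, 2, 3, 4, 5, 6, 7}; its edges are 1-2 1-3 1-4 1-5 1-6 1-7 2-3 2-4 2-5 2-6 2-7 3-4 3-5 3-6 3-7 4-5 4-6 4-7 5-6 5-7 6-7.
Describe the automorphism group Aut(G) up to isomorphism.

the symmetric group on 7 letters

Every vertex has degree 6, so G is the complete graph K_7. Any permutation of the 7 vertices preserves K_7, so Aut(K_7) = S_7 of order 7! = 5040.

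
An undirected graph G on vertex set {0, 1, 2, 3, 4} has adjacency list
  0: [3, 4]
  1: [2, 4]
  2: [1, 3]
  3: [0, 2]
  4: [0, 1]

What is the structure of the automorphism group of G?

G is 2-regular and connected on 5 vertices, i.e. the cycle C_5. The automorphisms of the 5-cycle are exactly the symmetries of a regular 5-gon: the dihedral group D_5, |D_5| = 10.

D_5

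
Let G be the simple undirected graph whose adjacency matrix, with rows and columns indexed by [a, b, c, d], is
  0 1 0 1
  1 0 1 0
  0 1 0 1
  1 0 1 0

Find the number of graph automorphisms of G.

8

G is 2-regular and bipartite on 2^2 = 4 vertices with girth 4; it is the hypercube graph Q_2. Aut(Q_2) consists of the signed permutations of the 2 coordinate axes: 2! permutations times 2^2 sign flips, so |Aut| = 2^2·2! = 8.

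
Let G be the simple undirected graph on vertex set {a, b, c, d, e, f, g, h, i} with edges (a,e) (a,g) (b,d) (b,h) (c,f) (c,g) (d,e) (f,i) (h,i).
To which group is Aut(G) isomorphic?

the dihedral group of order 18

G is 2-regular and connected on 9 vertices, i.e. the cycle C_9. The automorphisms of the 9-cycle are exactly the symmetries of a regular 9-gon: the dihedral group D_9, |D_9| = 18.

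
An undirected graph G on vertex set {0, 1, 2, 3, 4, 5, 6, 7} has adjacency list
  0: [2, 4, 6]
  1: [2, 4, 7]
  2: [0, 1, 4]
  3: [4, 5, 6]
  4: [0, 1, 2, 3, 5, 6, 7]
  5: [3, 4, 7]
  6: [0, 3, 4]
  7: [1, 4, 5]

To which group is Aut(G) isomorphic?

Vertex 4 is the unique vertex of degree 7; the remaining 7 vertices each have degree 3 and induce a cycle, so G is the wheel on 8 vertices with hub 4. With the hub fixed, the remaining symmetry is that of the rim cycle C_7, giving the dihedral group D_7.

the dihedral group of order 14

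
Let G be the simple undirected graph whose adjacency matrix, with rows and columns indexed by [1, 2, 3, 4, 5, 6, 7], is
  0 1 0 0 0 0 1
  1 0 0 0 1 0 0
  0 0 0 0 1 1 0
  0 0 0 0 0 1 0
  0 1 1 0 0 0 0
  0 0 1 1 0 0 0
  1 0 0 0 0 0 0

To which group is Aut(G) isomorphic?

The degree sequence is [2, 2, 2, 1, 2, 2, 1]; the two degree-1 vertices 4 and 7 are the ends of a path, so G = P_7. A path has exactly one nontrivial symmetry — reversal — giving Aut(G) of order 2.

the cyclic group of order 2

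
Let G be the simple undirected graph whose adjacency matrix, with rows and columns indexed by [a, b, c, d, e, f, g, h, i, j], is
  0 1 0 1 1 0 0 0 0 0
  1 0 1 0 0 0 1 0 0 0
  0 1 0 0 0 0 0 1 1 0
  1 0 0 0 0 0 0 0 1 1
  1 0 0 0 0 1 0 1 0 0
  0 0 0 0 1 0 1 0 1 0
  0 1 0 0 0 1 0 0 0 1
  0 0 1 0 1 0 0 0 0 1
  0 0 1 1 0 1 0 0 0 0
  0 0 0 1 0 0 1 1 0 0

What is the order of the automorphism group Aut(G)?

G is 3-regular on 10 vertices with no triangles and no 4-cycles (girth 5): this is the Petersen graph. Viewing the Petersen graph as the Kneser graph K(5,2) — vertices are 2-subsets of {1,…,5}, edges join disjoint pairs — its automorphisms are exactly the permutations of the 5-element set, so Aut ≅ S_5 of order 120.

120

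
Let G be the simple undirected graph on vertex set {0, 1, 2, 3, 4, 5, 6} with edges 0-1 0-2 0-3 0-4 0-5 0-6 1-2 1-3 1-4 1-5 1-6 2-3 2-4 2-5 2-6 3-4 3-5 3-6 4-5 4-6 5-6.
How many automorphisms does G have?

5040

Every vertex has degree 6, so G is the complete graph K_7. Any permutation of the 7 vertices preserves K_7, so Aut(K_7) = S_7 of order 7! = 5040.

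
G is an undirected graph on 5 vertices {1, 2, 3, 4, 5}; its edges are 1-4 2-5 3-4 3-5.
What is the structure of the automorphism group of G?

Z_2

The degree sequence is [1, 1, 2, 2, 2]; the two degree-1 vertices 1 and 2 are the ends of a path, so G = P_5. A path has exactly one nontrivial symmetry — reversal — giving Aut(G) of order 2.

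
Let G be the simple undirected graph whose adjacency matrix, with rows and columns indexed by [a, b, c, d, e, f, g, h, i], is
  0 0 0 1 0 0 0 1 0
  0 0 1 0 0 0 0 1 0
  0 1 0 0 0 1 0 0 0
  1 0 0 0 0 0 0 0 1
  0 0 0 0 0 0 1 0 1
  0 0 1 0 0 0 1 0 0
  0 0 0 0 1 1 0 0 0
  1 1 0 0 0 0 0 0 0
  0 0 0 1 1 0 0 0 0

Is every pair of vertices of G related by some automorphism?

Every vertex has degree 2 and the graph is connected, so G is the 9-cycle C_9. C_9 has 9 rotations and 9 reflections, so Aut(C_9) ≅ D_9 of order 18. Under this action every vertex can be carried to every other, so G is vertex-transitive.

Yes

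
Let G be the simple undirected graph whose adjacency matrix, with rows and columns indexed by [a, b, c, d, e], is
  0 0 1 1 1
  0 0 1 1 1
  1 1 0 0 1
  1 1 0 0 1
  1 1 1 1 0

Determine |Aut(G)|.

8

Vertex e is the unique vertex of degree 4; the remaining 4 vertices each have degree 3 and induce a cycle, so G is the wheel on 5 vertices with hub e. With the hub fixed, the remaining symmetry is that of the rim cycle C_4, giving the dihedral group D_4.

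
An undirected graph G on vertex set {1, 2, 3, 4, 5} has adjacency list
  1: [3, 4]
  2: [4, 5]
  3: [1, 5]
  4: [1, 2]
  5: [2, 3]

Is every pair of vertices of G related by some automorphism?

G is 2-regular and connected on 5 vertices, i.e. the cycle C_5. The automorphisms of the 5-cycle are exactly the symmetries of a regular 5-gon: the dihedral group D_5, |D_5| = 10. This group acts transitively on the 5 vertices.

Yes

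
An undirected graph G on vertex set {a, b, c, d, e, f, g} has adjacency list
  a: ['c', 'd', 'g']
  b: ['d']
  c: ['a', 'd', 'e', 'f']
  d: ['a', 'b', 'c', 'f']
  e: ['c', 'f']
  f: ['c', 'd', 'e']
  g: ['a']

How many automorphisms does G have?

Degrees alone do not determine every vertex (e.g. a and f both have degree 3), but their neighbour-degree multisets differ: N(a) has degrees [1, 4, 4] while N(f) has degrees [2, 4, 4]. Repeating this refinement separates all vertices, so the only automorphism is the identity.

1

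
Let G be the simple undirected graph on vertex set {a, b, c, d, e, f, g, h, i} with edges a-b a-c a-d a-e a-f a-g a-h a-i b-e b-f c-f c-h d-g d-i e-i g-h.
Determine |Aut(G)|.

Vertex a is the unique vertex of degree 8; the remaining 8 vertices each have degree 3 and induce a cycle, so G is the wheel on 9 vertices with hub a. Every automorphism fixes the hub and acts on the rim 8-cycle, so Aut(G) ≅ Aut(C_8) = D_8 of order 16.

16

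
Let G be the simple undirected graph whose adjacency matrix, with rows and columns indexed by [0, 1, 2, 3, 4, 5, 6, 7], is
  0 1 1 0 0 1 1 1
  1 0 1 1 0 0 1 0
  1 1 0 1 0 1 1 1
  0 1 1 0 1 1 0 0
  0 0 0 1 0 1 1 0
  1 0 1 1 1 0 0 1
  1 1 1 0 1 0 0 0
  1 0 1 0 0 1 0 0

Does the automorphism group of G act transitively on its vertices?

No

Vertex 2 is the only vertex of degree 6, so every automorphism fixes it; G is not vertex-transitive.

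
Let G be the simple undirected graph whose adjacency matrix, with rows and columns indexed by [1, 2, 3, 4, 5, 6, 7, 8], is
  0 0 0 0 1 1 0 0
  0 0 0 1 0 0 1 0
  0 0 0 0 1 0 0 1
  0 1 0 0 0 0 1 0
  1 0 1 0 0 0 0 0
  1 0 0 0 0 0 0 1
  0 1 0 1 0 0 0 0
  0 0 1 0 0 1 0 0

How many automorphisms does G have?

G has two connected components, {1, 3, 5, 6, 8} and {2, 4, 7}; each is 2-regular, so G = C_5 ⊔ C_3. The components are non-isomorphic (different sizes), so Aut(G) = Aut(C_3) × Aut(C_5) = D_3 × D_5 of order 6·10 = 60.

60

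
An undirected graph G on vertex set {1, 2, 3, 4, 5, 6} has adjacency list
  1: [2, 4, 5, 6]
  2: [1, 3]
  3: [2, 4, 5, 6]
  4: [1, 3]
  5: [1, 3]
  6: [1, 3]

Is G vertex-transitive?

No

Automorphisms preserve degree, but G has vertices of degree 2 and vertices of degree 4; no automorphism maps one to the other, so G is not vertex-transitive.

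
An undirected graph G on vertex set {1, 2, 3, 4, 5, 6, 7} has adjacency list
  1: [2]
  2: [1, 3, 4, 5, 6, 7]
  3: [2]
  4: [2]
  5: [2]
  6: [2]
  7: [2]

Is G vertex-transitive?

Vertex 2 is the only vertex of degree 6, so every automorphism fixes it; G is not vertex-transitive.

No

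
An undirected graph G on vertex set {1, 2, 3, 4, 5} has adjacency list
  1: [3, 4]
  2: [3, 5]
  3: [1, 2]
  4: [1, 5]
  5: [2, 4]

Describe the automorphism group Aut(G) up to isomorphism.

Every vertex has degree 2 and the graph is connected, so G is the 5-cycle C_5. C_5 has 5 rotations and 5 reflections, so Aut(C_5) ≅ D_5 of order 10.

the dihedral group of order 10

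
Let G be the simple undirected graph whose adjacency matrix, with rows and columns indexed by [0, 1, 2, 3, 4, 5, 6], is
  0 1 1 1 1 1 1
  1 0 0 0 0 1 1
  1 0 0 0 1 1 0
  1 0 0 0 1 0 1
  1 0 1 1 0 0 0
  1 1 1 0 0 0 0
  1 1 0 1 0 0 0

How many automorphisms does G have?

Vertex 0 is the unique vertex of degree 6; the remaining 6 vertices each have degree 3 and induce a cycle, so G is the wheel on 7 vertices with hub 0. Every automorphism fixes the hub and acts on the rim 6-cycle, so Aut(G) ≅ Aut(C_6) = D_6 of order 12.

12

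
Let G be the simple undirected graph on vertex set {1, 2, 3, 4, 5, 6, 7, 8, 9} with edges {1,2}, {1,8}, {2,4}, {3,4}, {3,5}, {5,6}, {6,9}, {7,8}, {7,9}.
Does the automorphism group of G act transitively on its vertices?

Yes

G is 2-regular and connected on 9 vertices, i.e. the cycle C_9. C_9 has 9 rotations and 9 reflections, so Aut(C_9) ≅ D_9 of order 18. This group acts transitively on the 9 vertices.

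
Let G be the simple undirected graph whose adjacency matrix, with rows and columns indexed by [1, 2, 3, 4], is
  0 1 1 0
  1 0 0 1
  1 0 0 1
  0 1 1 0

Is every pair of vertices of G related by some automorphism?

Every vertex has degree 2 and the graph is connected, so G is the 4-cycle C_4. The automorphisms of the 4-cycle are exactly the symmetries of a regular 4-gon: the dihedral group D_4, |D_4| = 8. Under this action every vertex can be carried to every other, so G is vertex-transitive.

Yes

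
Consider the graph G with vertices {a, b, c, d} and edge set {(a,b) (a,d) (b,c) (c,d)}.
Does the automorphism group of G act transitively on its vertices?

G is 2-regular and bipartite on 2^2 = 4 vertices with girth 4; it is the hypercube graph Q_2. The symmetry group of the 2-cube is the hyperoctahedral group B_2 = Z_2 ≀ S_2, of order 2^2·2! = 8. This group acts transitively on the 4 vertices.

Yes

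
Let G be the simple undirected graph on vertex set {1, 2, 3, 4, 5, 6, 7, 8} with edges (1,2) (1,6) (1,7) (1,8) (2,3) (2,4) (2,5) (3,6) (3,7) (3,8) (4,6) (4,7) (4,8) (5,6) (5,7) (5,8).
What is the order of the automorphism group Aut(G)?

1152

G is 4-regular and bipartite with parts {2, 6, 7, 8} and {1, 3, 4, 5} (each part is independent and every cross-pair is an edge), so G = K_{4,4}. Aut(K_{4,4}) is the wreath product S_4 ≀ Z_2: permute within each part, then optionally swap the parts; |Aut| = 2·(4!)² = 1152.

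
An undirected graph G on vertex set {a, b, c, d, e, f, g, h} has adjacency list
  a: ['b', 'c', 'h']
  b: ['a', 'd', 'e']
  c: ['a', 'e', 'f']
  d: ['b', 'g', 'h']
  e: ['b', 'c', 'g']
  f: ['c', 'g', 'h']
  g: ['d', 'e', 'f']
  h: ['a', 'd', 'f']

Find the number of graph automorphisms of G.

48

G is 3-regular and bipartite on 2^3 = 8 vertices with girth 4; it is the hypercube graph Q_3. Aut(Q_3) consists of the signed permutations of the 3 coordinate axes: 3! permutations times 2^3 sign flips, so |Aut| = 2^3·3! = 48.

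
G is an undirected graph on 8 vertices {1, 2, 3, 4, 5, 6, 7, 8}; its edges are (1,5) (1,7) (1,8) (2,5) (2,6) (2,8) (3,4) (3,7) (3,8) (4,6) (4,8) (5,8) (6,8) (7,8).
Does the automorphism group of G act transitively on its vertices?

No

Vertex 8 is the only vertex of degree 7, so every automorphism fixes it; G is not vertex-transitive.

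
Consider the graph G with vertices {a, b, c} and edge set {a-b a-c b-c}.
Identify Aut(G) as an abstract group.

All 3 vertices are pairwise adjacent: G = K_3. Any permutation of the 3 vertices preserves K_3, so Aut(K_3) = S_3 of order 3! = 6.

S_3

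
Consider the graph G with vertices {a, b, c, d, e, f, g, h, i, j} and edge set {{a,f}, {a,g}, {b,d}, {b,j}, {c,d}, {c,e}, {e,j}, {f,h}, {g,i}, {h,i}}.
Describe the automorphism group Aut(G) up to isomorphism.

G has two connected components, {a, f, g, h, i} and {b, c, d, e, j}; each is 2-regular, so G = C_5 ⊔ C_5. With two isomorphic components, Aut(G) = Aut(C_5) ≀ S_2 = (D_5 × D_5) ⋊ Z_2: permute each cycle by D_5, then optionally swap the two cycles. Order 2·(2·5)² = 200.

D_5 ≀ Z_2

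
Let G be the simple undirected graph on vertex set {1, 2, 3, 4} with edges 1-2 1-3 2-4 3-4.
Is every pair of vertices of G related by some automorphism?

G is 2-regular and connected on 4 vertices, i.e. the cycle C_4. C_4 has 4 rotations and 4 reflections, so Aut(C_4) ≅ D_4 of order 8. This group acts transitively on the 4 vertices.

Yes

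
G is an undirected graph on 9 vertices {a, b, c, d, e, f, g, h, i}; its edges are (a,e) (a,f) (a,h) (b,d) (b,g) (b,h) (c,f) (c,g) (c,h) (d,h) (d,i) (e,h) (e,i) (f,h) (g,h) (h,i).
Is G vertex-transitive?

No

Vertex h is the only vertex of degree 8, so every automorphism fixes it; G is not vertex-transitive.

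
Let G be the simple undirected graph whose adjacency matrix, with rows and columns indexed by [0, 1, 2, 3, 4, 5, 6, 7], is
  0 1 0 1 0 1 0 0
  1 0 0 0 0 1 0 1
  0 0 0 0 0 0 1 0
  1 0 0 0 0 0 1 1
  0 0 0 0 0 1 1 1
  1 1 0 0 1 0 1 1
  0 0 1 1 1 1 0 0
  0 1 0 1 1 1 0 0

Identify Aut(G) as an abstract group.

Degrees alone do not determine every vertex (e.g. 0 and 1 both have degree 3), but their neighbour-degree multisets differ: N(0) has degrees [3, 3, 5] while N(1) has degrees [3, 4, 5]. Repeating this refinement separates all vertices, so the only automorphism is the identity.

1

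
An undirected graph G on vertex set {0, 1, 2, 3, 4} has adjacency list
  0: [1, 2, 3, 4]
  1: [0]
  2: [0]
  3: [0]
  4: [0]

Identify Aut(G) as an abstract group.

Vertex 0 has degree 4 and every other vertex has degree 1, so G is the star K_{1,4} with centre 0. The 4 leaves are pairwise interchangeable while the centre is fixed, giving Aut(G) = S_4.

S_4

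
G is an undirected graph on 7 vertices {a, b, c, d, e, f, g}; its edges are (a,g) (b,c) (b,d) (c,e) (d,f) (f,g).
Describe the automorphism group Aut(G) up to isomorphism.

The degree sequence is [1, 2, 2, 2, 1, 2, 2]; the two degree-1 vertices a and e are the ends of a path, so G = P_7. The only nontrivial automorphism of a path is the end-to-end reflection, so Aut(G) ≅ Z_2.

the cyclic group of order 2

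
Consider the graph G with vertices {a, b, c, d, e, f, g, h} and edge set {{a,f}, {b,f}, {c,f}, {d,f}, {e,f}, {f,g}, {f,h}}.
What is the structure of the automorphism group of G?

Vertex f has degree 7 and every other vertex has degree 1, so G is the star K_{1,7} with centre f. The 7 leaves are pairwise interchangeable while the centre is fixed, giving Aut(G) = S_7.

the symmetric group on 7 letters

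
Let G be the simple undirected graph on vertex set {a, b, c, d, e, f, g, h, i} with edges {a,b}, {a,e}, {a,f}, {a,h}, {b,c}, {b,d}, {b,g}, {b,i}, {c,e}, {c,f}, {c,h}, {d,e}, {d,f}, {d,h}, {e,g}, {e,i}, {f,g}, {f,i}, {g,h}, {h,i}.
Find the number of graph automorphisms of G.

The vertices split by degree into {b, e, f, h} (degree 5) and {a, c, d, g, i} (degree 4); every edge runs between the two parts, so G is the complete bipartite graph K_{4,5}. Automorphisms preserve the bipartition setwise (since the parts differ in size) and act as S_5 × S_4 within it; |Aut| = 2880.

2880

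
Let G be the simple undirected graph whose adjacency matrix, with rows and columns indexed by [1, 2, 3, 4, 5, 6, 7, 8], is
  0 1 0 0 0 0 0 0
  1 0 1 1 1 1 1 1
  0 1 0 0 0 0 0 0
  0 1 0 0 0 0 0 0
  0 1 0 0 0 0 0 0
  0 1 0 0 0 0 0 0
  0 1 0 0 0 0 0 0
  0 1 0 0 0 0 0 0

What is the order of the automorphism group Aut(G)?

5040

Vertex 2 has degree 7 and every other vertex has degree 1, so G is the star K_{1,7} with centre 2. Any automorphism fixes the centre and permutes the 7 leaves freely, so Aut(G) ≅ S_7 of order 7! = 5040.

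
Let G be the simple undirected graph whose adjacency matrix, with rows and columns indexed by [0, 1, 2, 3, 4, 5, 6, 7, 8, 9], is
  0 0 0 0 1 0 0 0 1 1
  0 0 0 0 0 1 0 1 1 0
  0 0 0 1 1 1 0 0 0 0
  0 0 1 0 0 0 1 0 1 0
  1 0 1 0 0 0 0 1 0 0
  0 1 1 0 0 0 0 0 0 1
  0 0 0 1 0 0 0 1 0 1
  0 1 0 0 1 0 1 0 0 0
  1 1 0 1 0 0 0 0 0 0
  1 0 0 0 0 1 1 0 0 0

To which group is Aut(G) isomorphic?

G is 3-regular on 10 vertices with no triangles and no 4-cycles (girth 5): this is the Petersen graph. It is a classical fact that the Petersen graph has automorphism group S_5 (order 120), arising from its description as the Kneser graph K(5,2).

the symmetric group S_5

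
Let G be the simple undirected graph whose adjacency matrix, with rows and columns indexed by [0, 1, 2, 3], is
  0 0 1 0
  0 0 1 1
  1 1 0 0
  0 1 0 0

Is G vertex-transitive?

Automorphisms preserve degree, but G has vertices of degree 1 and vertices of degree 2; no automorphism maps one to the other, so G is not vertex-transitive.

No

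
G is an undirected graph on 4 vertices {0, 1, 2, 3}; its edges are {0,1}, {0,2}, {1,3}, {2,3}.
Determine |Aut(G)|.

8

G is 2-regular and bipartite on 2^2 = 4 vertices with girth 4; it is the hypercube graph Q_2. Aut(Q_2) consists of the signed permutations of the 2 coordinate axes: 2! permutations times 2^2 sign flips, so |Aut| = 2^2·2! = 8.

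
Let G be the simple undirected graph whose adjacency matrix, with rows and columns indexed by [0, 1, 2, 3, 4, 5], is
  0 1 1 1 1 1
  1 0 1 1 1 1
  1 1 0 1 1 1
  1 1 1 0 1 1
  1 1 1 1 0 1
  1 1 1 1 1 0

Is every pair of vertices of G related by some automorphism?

Every vertex has degree 5, so G is the complete graph K_6. Any permutation of the 6 vertices preserves K_6, so Aut(K_6) = S_6 of order 6! = 720. Under this action every vertex can be carried to every other, so G is vertex-transitive.

Yes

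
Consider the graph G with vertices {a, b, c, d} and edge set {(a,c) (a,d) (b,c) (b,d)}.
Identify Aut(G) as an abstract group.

D_4

G is 2-regular and bipartite on 2^2 = 4 vertices with girth 4; it is the hypercube graph Q_2. Aut(Q_2) consists of the signed permutations of the 2 coordinate axes: 2! permutations times 2^2 sign flips, so |Aut| = 2^2·2! = 8.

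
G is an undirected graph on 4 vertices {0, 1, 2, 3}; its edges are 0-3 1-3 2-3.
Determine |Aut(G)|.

Vertex 3 has degree 3 and every other vertex has degree 1, so G is the star K_{1,3} with centre 3. The 3 leaves are pairwise interchangeable while the centre is fixed, giving Aut(G) = S_3.

6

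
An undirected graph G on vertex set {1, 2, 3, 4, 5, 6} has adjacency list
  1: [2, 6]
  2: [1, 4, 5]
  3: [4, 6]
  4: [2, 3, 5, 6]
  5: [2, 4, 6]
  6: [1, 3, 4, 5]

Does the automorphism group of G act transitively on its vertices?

No

Automorphisms preserve degree, but G has vertices of degree 2 and vertices of degree 4; no automorphism maps one to the other, so G is not vertex-transitive.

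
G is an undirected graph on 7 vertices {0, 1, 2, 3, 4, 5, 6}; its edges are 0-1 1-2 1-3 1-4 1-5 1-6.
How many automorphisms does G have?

720

Vertex 1 has degree 6 and every other vertex has degree 1, so G is the star K_{1,6} with centre 1. The 6 leaves are pairwise interchangeable while the centre is fixed, giving Aut(G) = S_6.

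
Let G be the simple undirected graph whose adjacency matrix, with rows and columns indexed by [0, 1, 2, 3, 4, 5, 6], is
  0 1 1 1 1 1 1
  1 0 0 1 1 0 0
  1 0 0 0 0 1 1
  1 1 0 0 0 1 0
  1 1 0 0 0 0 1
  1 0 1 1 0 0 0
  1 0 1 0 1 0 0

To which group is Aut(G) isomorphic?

the dihedral group of order 12

Vertex 0 is the unique vertex of degree 6; the remaining 6 vertices each have degree 3 and induce a cycle, so G is the wheel on 7 vertices with hub 0. With the hub fixed, the remaining symmetry is that of the rim cycle C_6, giving the dihedral group D_6.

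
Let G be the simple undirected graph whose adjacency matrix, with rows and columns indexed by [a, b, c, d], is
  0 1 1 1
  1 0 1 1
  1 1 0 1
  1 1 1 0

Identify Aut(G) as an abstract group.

the symmetric group on 4 letters

All 4 vertices are pairwise adjacent: G = K_4. Every bijection on the vertex set is an automorphism of K_4; hence Aut(K_4) ≅ S_4, order 24.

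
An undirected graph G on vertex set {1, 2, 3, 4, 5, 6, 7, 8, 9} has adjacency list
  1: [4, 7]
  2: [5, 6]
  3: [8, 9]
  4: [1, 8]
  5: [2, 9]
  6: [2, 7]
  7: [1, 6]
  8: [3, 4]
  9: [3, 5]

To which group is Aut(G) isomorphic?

the dihedral group of order 18

G is 2-regular and connected on 9 vertices, i.e. the cycle C_9. The automorphisms of the 9-cycle are exactly the symmetries of a regular 9-gon: the dihedral group D_9, |D_9| = 18.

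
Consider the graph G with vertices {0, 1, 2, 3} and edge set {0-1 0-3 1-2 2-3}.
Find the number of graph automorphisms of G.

8

G is 2-regular and bipartite on 2^2 = 4 vertices with girth 4; it is the hypercube graph Q_2. The symmetry group of the 2-cube is the hyperoctahedral group B_2 = Z_2 ≀ S_2, of order 2^2·2! = 8.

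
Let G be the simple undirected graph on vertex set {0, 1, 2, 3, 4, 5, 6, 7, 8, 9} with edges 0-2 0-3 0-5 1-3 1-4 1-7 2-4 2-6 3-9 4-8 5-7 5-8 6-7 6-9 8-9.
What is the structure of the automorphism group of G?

the symmetric group S_5

G is 3-regular on 10 vertices with no triangles and no 4-cycles (girth 5): this is the Petersen graph. Viewing the Petersen graph as the Kneser graph K(5,2) — vertices are 2-subsets of {1,…,5}, edges join disjoint pairs — its automorphisms are exactly the permutations of the 5-element set, so Aut ≅ S_5 of order 120.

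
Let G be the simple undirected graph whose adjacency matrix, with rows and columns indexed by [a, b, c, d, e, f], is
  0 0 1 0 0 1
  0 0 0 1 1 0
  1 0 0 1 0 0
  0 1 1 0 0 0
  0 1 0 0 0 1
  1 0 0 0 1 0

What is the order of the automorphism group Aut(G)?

12

Every vertex has degree 2 and the graph is connected, so G is the 6-cycle C_6. C_6 has 6 rotations and 6 reflections, so Aut(C_6) ≅ D_6 of order 12.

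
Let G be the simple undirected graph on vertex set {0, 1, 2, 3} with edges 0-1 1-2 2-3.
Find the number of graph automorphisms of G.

2

The degree sequence is [1, 2, 2, 1]; the two degree-1 vertices 0 and 3 are the ends of a path, so G = P_4. A path has exactly one nontrivial symmetry — reversal — giving Aut(G) of order 2.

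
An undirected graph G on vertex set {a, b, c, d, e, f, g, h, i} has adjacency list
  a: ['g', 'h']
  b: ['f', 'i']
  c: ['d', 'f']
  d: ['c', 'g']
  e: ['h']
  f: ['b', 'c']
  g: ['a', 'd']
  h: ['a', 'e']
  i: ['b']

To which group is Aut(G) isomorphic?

C_2

The degree sequence is [2, 2, 2, 2, 1, 2, 2, 2, 1]; the two degree-1 vertices e and i are the ends of a path, so G = P_9. The only nontrivial automorphism of a path is the end-to-end reflection, so Aut(G) ≅ Z_2.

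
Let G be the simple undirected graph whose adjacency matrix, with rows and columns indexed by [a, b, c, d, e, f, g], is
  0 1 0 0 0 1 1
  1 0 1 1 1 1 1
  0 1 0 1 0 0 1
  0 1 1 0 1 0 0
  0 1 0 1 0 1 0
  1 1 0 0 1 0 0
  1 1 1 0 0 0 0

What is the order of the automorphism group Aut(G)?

Vertex b is the unique vertex of degree 6; the remaining 6 vertices each have degree 3 and induce a cycle, so G is the wheel on 7 vertices with hub b. With the hub fixed, the remaining symmetry is that of the rim cycle C_6, giving the dihedral group D_6.

12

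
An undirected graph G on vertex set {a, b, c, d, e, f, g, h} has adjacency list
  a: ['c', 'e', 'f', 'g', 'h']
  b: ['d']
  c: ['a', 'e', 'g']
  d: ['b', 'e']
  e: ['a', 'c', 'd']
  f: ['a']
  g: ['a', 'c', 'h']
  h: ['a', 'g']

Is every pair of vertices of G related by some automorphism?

No

Vertex a is the only vertex of degree 5, so every automorphism fixes it; G is not vertex-transitive.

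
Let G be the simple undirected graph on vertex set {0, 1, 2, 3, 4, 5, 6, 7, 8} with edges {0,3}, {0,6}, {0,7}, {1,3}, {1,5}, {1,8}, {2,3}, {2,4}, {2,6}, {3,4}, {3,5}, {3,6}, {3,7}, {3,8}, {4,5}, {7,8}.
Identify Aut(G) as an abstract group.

Vertex 3 is the unique vertex of degree 8; the remaining 8 vertices each have degree 3 and induce a cycle, so G is the wheel on 9 vertices with hub 3. Every automorphism fixes the hub and acts on the rim 8-cycle, so Aut(G) ≅ Aut(C_8) = D_8 of order 16.

the dihedral group of order 16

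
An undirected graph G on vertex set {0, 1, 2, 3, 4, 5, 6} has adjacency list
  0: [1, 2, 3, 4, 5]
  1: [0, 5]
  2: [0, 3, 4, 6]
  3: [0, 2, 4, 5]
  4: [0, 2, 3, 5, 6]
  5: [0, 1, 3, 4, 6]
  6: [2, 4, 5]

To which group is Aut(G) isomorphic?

1

Degrees alone do not determine every vertex (e.g. 0 and 4 both have degree 5), but their neighbour-degree multisets differ: N(0) has degrees [2, 4, 4, 5, 5] while N(4) has degrees [3, 4, 4, 5, 5]. Repeating this refinement separates all vertices, so the only automorphism is the identity.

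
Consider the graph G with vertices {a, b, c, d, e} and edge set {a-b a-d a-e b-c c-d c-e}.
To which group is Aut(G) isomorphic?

The vertices split by degree into {a, c} (degree 3) and {b, d, e} (degree 2); every edge runs between the two parts, so G is the complete bipartite graph K_{2,3}. The parts have unequal sizes, so no automorphism swaps them; each part is permuted independently, giving S_2 × S_3 of order 2!·3! = 12.

S_2 × S_3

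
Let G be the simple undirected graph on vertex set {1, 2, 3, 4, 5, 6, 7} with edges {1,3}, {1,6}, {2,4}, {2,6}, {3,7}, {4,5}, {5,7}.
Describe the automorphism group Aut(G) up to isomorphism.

the dihedral group of order 14

G is 2-regular and connected on 7 vertices, i.e. the cycle C_7. The automorphisms of the 7-cycle are exactly the symmetries of a regular 7-gon: the dihedral group D_7, |D_7| = 14.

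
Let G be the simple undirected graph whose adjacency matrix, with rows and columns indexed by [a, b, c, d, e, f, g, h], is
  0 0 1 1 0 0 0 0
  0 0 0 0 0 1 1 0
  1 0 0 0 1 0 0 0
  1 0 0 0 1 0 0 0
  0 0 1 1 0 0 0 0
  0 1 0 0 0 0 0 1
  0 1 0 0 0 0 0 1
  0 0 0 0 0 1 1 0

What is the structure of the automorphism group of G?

(D_4 × D_4) ⋊ Z_2

G has two connected components, {b, f, g, h} and {a, c, d, e}; each is 2-regular, so G = C_4 ⊔ C_4. Aut of a disjoint union of two copies of C_4 is the wreath product D_4 ≀ Z_2, of order 2·8² = 128.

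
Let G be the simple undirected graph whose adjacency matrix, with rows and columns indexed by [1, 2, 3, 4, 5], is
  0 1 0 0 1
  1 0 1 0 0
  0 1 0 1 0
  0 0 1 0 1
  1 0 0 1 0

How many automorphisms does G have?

10

Every vertex has degree 2 and the graph is connected, so G is the 5-cycle C_5. C_5 has 5 rotations and 5 reflections, so Aut(C_5) ≅ D_5 of order 10.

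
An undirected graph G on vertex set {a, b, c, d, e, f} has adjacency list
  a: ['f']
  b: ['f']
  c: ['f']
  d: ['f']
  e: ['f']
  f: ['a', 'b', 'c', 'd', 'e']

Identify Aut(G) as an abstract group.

S_5

Vertex f has degree 5 and every other vertex has degree 1, so G is the star K_{1,5} with centre f. Any automorphism fixes the centre and permutes the 5 leaves freely, so Aut(G) ≅ S_5 of order 5! = 120.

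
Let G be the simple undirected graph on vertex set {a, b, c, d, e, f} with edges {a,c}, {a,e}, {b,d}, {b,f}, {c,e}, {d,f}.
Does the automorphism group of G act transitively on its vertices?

Yes

G has two connected components, {b, d, f} and {a, c, e}; each is 2-regular, so G = C_3 ⊔ C_3. Aut of a disjoint union of two copies of C_3 is the wreath product D_3 ≀ Z_2, of order 2·6² = 72. Under this action every vertex can be carried to every other, so G is vertex-transitive.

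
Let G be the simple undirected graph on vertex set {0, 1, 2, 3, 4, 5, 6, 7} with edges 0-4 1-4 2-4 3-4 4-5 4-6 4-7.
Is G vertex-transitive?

No

Vertex 4 is the only vertex of degree 7, so every automorphism fixes it; G is not vertex-transitive.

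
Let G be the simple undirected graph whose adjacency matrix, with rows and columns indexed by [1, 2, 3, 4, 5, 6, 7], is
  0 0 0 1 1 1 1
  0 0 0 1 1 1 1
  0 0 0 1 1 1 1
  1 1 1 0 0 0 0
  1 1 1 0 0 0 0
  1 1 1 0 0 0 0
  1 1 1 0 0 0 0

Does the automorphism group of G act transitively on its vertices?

No

Automorphisms preserve degree, but G has vertices of degree 3 and vertices of degree 4; no automorphism maps one to the other, so G is not vertex-transitive.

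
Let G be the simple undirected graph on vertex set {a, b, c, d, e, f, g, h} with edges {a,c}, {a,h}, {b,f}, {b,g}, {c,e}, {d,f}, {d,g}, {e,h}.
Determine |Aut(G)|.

G has two connected components, {b, d, f, g} and {a, c, e, h}; each is 2-regular, so G = C_4 ⊔ C_4. Aut of a disjoint union of two copies of C_4 is the wreath product D_4 ≀ Z_2, of order 2·8² = 128.

128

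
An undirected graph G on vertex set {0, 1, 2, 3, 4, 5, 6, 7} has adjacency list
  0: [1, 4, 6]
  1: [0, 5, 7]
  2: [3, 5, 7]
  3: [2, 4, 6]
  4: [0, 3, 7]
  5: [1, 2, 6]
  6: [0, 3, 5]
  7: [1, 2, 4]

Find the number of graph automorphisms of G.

48

G is 3-regular and bipartite on 2^3 = 8 vertices with girth 4; it is the hypercube graph Q_3. The symmetry group of the 3-cube is the hyperoctahedral group B_3 = Z_2 ≀ S_3, of order 2^3·3! = 48.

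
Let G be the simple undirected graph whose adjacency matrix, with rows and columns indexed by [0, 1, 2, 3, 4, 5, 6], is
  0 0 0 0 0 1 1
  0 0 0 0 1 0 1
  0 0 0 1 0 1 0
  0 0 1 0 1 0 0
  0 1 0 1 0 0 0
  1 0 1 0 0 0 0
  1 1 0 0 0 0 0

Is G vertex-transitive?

Yes

G is 2-regular and connected on 7 vertices, i.e. the cycle C_7. C_7 has 7 rotations and 7 reflections, so Aut(C_7) ≅ D_7 of order 14. This group acts transitively on the 7 vertices.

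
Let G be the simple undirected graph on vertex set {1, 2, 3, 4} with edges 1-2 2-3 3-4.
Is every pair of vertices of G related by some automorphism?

Automorphisms preserve degree, but G has vertices of degree 1 and vertices of degree 2; no automorphism maps one to the other, so G is not vertex-transitive.

No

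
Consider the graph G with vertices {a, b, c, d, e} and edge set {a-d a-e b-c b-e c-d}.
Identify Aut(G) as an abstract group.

G is 2-regular and connected on 5 vertices, i.e. the cycle C_5. C_5 has 5 rotations and 5 reflections, so Aut(C_5) ≅ D_5 of order 10.

D_5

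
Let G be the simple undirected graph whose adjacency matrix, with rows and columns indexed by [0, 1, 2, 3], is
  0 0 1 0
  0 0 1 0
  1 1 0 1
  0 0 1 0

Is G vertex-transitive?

Vertex 2 is the only vertex of degree 3, so every automorphism fixes it; G is not vertex-transitive.

No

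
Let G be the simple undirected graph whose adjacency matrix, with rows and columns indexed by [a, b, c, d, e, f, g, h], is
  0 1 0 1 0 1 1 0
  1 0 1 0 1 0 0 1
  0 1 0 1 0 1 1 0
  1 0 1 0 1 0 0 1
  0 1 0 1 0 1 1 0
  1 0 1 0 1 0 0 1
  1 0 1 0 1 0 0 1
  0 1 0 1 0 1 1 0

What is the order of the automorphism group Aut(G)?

1152

G is 4-regular and bipartite with parts {b, d, f, g} and {a, c, e, h} (each part is independent and every cross-pair is an edge), so G = K_{4,4}. Each part can be permuted independently (S_4 × S_4) and the two equal-size parts can also be swapped, giving (S_4 × S_4) ⋊ Z_2 of order 2·(4!)² = 1152.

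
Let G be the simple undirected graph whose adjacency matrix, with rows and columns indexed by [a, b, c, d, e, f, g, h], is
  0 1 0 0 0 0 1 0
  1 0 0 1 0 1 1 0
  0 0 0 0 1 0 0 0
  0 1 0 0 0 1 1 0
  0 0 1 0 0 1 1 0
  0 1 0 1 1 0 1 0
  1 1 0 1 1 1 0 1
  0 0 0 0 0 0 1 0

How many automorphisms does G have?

1

Degrees alone do not determine every vertex (e.g. b and f both have degree 4), but their neighbour-degree multisets differ: N(b) has degrees [2, 3, 4, 6] while N(f) has degrees [3, 3, 4, 6]. Repeating this refinement separates all vertices, so the only automorphism is the identity.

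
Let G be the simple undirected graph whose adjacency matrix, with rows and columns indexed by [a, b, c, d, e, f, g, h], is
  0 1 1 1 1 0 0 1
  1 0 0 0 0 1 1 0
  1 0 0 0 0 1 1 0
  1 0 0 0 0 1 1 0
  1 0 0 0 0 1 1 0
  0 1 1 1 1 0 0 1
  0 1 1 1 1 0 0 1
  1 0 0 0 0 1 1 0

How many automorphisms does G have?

The vertices split by degree into {a, f, g} (degree 5) and {b, c, d, e, h} (degree 3); every edge runs between the two parts, so G is the complete bipartite graph K_{3,5}. The parts have unequal sizes, so no automorphism swaps them; each part is permuted independently, giving S_3 × S_5 of order 3!·5! = 720.

720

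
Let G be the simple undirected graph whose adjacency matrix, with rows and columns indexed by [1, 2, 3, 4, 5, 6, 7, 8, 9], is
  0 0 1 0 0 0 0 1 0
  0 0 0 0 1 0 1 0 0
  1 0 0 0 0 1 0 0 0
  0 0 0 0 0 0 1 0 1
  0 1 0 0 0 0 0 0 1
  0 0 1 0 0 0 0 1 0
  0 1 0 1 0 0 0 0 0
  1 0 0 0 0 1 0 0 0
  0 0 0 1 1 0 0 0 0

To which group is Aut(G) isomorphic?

G has two connected components, {2, 4, 5, 7, 9} and {1, 3, 6, 8}; each is 2-regular, so G = C_5 ⊔ C_4. No automorphism exchanges components of different sizes, hence Aut(G) is the direct product D_4 × D_5, order 80.

D_4 × D_5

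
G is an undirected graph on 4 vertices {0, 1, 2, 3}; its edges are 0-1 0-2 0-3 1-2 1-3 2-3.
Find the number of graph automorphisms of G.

All 4 vertices are pairwise adjacent: G = K_4. Every bijection on the vertex set is an automorphism of K_4; hence Aut(K_4) ≅ S_4, order 24.

24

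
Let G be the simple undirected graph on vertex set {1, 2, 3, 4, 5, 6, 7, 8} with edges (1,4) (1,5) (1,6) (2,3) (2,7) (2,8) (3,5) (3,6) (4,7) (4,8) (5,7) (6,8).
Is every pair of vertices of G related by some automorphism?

G is 3-regular and bipartite on 2^3 = 8 vertices with girth 4; it is the hypercube graph Q_3. Aut(Q_3) consists of the signed permutations of the 3 coordinate axes: 3! permutations times 2^3 sign flips, so |Aut| = 2^3·3! = 48. Under this action every vertex can be carried to every other, so G is vertex-transitive.

Yes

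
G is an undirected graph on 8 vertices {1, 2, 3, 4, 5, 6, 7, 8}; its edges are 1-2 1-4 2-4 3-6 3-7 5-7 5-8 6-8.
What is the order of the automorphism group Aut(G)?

G has two connected components, {3, 5, 6, 7, 8} and {1, 2, 4}; each is 2-regular, so G = C_5 ⊔ C_3. No automorphism exchanges components of different sizes, hence Aut(G) is the direct product D_5 × D_3, order 60.

60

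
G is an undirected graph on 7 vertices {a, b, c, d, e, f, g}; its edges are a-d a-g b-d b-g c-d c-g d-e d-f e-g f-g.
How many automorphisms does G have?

240

The vertices split by degree into {d, g} (degree 5) and {a, b, c, e, f} (degree 2); every edge runs between the two parts, so G is the complete bipartite graph K_{2,5}. The parts have unequal sizes, so no automorphism swaps them; each part is permuted independently, giving S_5 × S_2 of order 5!·2! = 240.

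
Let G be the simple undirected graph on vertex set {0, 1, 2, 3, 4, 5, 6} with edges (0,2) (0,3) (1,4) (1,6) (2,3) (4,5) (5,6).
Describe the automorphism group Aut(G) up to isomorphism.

D_3 × D_4

G has two connected components, {1, 4, 5, 6} and {0, 2, 3}; each is 2-regular, so G = C_4 ⊔ C_3. No automorphism exchanges components of different sizes, hence Aut(G) is the direct product D_3 × D_4, order 48.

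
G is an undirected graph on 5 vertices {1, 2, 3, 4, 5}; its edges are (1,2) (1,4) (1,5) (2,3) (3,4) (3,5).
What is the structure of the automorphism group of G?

The vertices split by degree into {1, 3} (degree 3) and {2, 4, 5} (degree 2); every edge runs between the two parts, so G is the complete bipartite graph K_{2,3}. Automorphisms preserve the bipartition setwise (since the parts differ in size) and act as S_2 × S_3 within it; |Aut| = 12.

S_2 × S_3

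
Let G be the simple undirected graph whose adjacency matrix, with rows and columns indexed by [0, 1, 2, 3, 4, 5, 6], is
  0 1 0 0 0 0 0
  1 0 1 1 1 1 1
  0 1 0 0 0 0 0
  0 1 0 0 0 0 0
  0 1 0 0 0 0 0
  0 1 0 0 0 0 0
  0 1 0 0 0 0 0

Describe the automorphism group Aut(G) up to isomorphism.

the symmetric group on 6 letters

Vertex 1 has degree 6 and every other vertex has degree 1, so G is the star K_{1,6} with centre 1. Any automorphism fixes the centre and permutes the 6 leaves freely, so Aut(G) ≅ S_6 of order 6! = 720.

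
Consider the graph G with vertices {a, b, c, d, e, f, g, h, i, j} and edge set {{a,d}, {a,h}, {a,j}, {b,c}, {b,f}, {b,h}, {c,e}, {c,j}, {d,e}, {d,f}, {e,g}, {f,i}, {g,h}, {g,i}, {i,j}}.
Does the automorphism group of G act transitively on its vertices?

G is 3-regular on 10 vertices with no triangles and no 4-cycles (girth 5): this is the Petersen graph. Viewing the Petersen graph as the Kneser graph K(5,2) — vertices are 2-subsets of {1,…,5}, edges join disjoint pairs — its automorphisms are exactly the permutations of the 5-element set, so Aut ≅ S_5 of order 120. Under this action every vertex can be carried to every other, so G is vertex-transitive.

Yes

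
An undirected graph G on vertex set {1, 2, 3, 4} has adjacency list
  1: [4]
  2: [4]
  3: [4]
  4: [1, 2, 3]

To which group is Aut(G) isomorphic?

S_3

Vertex 4 has degree 3 and every other vertex has degree 1, so G is the star K_{1,3} with centre 4. The 3 leaves are pairwise interchangeable while the centre is fixed, giving Aut(G) = S_3.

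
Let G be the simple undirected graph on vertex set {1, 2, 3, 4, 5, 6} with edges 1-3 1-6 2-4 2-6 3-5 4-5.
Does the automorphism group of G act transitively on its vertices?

Yes

Every vertex has degree 2 and the graph is connected, so G is the 6-cycle C_6. The automorphisms of the 6-cycle are exactly the symmetries of a regular 6-gon: the dihedral group D_6, |D_6| = 12. Under this action every vertex can be carried to every other, so G is vertex-transitive.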